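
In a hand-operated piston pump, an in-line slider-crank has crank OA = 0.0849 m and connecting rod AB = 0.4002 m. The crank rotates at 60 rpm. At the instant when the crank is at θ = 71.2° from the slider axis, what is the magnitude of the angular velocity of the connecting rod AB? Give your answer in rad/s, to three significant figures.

0.438

ω = 6.283 rad/s (converted from 60 rpm).
The rod makes angle φ with the slider axis where L sinφ = r sinθ; differentiating, L cosφ·φ̇ = r ω cosθ.
L cosφ = √(L² − r² sin²θ) = 0.39205 m.
|ω_rod| = r ω |cosθ| / √(L² − r² sin²θ) = 0.0849·6.283·0.32227/0.39205 = 0.43849 rad/s.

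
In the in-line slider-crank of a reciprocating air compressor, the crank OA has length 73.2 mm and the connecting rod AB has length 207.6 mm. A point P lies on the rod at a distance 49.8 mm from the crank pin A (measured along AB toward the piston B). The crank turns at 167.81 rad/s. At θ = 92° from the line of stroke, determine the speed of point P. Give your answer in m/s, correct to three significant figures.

ω = 167.8 rad/s.  Crank-pin speed |V_A| = rω = 12.284 m/s, perpendicular to OA.
Rod angle: sinφ = −(r/L) sinθ ⇒ φ = -20.633°; ω_rod = −rω cosθ/√(L²−r²sin²θ) = +2.2065 rad/s.
V_P = V_A + ω_rod × AP, with AP = 0.0498 m along the rod.
Components: V_Px = −rω sinθ − a·ω_rod·sinφ = -12.237 m/s;  V_Py = rω cosθ + a·ω_rod·cosφ = -0.32586 m/s.
|V_P| = √(V_Px² + V_Py²) = 12.242 m/s.

12.2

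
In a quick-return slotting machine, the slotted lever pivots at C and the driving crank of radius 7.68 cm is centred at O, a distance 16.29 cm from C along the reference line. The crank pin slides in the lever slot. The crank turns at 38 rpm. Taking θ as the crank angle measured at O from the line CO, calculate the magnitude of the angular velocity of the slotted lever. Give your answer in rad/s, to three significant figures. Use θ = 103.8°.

ω = 3.979 rad/s (from 38 rpm).
Crank pin A relative to C: A = (d + r cosθ, r sinθ); lever angle φ = atan2(r sinθ, d + r cosθ).
Differentiating tanφ: φ̇ = rω(d cosθ + r)/(d² + r² + 2dr cosθ).
d² + r² + 2dr cosθ = |CA|² = 0.0264662 m²;  d cosθ + r = +0.037943 m.
|ω_lever| = |0.0768·3.979·+0.037943| / 0.0264662 = 0.43814 rad/s.

0.438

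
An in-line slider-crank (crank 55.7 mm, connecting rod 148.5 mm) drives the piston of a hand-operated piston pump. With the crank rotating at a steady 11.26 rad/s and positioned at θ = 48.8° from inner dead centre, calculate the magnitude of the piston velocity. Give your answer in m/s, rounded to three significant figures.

ω = 11.26 rad/s
For an in-line slider-crank, x = r cosθ + √(L² − r² sin²θ), so v = −rω sinθ·[1 + r cosθ/√(L² − r² sin²θ)].
With r = 0.0557 m, L = 0.1485 m, θ = 48.8°: √(L² − r² sin²θ) = 0.14246 m.
v = −0.0557·11.26·0.75241·[1 + 0.0557·0.65869/0.14246] = -0.59343 m/s.
|v| = 0.59343 m/s.

0.593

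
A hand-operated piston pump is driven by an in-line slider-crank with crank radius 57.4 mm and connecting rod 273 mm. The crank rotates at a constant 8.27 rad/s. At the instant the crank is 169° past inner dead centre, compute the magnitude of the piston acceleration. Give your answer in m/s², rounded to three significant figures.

3.09

ω = 8.27 rad/s
x(θ) = r cosθ + √(L² − r² sin²θ); with ω constant, a = ω²·d²x/dθ².
d²x/dθ² = −r cosθ − r²(cos2θ)/√u − r⁴ sin²2θ/(4u^{3/2}),  u = L² − r² sin²θ = 0.074409 m².
Substituting r = 0.0574 m, L = 0.273 m, θ = 169°: d²x/dθ² = +0.045128 m.
a = ω²·d²x/dθ² = (8.27)²·(+0.045128) = +3.0864 m/s²;  |a| = 3.0864 m/s².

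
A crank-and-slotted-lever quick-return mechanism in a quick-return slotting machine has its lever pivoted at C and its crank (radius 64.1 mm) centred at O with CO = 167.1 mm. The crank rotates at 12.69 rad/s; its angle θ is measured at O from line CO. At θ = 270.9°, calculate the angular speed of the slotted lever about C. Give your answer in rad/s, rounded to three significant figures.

ω = 12.69 rad/s
Crank pin A relative to C: A = (d + r cosθ, r sinθ); lever angle φ = atan2(r sinθ, d + r cosθ).
Differentiating tanφ: φ̇ = rω(d cosθ + r)/(d² + r² + 2dr cosθ).
d² + r² + 2dr cosθ = |CA|² = 0.0323677 m²;  d cosθ + r = +0.066725 m.
|ω_lever| = |0.0641·12.69·+0.066725| / 0.0323677 = 1.6769 rad/s.

1.68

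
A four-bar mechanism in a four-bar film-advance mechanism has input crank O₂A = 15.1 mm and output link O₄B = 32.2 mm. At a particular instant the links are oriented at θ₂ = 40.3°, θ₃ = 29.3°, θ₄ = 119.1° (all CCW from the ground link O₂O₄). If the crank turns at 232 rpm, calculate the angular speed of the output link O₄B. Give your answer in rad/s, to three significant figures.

ω₂ = 24.29 rad/s (from 232 rpm).
Differentiating the loop-closure r₂e^{iθ₂}+r₃e^{iθ₃}=r₁+r₄e^{iθ₄} gives r₂ω₂e^{iθ₂}+r₃ω₃e^{iθ₃}=r₄ω₄e^{iθ₄}.
Eliminating the other unknown: ω₄ = r₂ω₂ sin(θ₂−θ₃) / [r₄ sin(θ₄−θ₃)].
Numerator sine = +0.19081; denominator sine = +0.99999.
Result = 0.0151·24.29·(+0.19081) / (0.0322·(+0.99999)) = +2.1739 rad/s; magnitude 2.1739 rad/s.

2.17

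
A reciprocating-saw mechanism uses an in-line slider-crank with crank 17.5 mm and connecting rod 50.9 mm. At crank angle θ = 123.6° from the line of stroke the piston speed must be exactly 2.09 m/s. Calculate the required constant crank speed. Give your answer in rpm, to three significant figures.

For an in-line slider-crank, |v_piston| = rω|sinθ|·[1 + r cosθ/√(L² − r² sin²θ)].
With r = 0.0175 m, L = 0.0509 m, θ = 123.6°: the bracketed kinematic factor |dx/dθ| = 0.011682 m.
ω = v/|dx/dθ| = 2.09/0.011682 = 178.91 rad/s.
N = 60ω/(2π) = 1708.5 rpm.

1710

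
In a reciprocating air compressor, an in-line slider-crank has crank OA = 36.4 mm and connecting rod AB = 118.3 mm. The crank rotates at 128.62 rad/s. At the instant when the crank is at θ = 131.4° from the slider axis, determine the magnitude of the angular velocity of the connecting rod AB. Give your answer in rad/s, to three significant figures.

26.9

ω = 128.6 rad/s
The rod makes angle φ with the slider axis where L sinφ = r sinθ; differentiating, L cosφ·φ̇ = r ω cosθ.
L cosφ = √(L² − r² sin²θ) = 0.11511 m.
|ω_rod| = r ω |cosθ| / √(L² − r² sin²θ) = 0.0364·128.6·0.66131/0.11511 = 26.898 rad/s.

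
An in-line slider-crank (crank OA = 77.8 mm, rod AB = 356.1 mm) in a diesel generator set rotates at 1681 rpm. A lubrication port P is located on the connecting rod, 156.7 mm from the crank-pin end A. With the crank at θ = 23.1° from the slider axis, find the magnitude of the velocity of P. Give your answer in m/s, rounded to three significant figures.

9.16

ω = 176 rad/s.  Crank-pin speed |V_A| = rω = 13.695 m/s, perpendicular to OA.
Rod angle: sinφ = −(r/L) sinθ ⇒ φ = -4.917°; ω_rod = −rω cosθ/√(L²−r²sin²θ) = -35.507 rad/s.
V_P = V_A + ω_rod × AP, with AP = 0.1567 m along the rod.
Components: V_Px = −rω sinθ − a·ω_rod·sinφ = -5.8501 m/s;  V_Py = rω cosθ + a·ω_rod·cosφ = +7.054 m/s.
|V_P| = √(V_Px² + V_Py²) = 9.1642 m/s.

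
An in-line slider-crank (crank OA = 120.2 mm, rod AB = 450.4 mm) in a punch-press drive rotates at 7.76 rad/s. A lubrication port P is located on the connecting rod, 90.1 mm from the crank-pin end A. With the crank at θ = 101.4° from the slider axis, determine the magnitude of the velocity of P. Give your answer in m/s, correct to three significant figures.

0.916

ω = 7.76 rad/s.  Crank-pin speed |V_A| = rω = 0.93275 m/s, perpendicular to OA.
Rod angle: sinφ = −(r/L) sinθ ⇒ φ = -15.166°; ω_rod = −rω cosθ/√(L²−r²sin²θ) = +0.42411 rad/s.
V_P = V_A + ω_rod × AP, with AP = 0.0901 m along the rod.
Components: V_Px = −rω sinθ − a·ω_rod·sinφ = -0.90435 m/s;  V_Py = rω cosθ + a·ω_rod·cosφ = -0.14748 m/s.
|V_P| = √(V_Px² + V_Py²) = 0.9163 m/s.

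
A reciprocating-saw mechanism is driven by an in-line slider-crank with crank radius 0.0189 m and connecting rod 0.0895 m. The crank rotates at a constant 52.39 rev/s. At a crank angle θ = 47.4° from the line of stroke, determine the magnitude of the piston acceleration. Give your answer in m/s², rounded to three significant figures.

1350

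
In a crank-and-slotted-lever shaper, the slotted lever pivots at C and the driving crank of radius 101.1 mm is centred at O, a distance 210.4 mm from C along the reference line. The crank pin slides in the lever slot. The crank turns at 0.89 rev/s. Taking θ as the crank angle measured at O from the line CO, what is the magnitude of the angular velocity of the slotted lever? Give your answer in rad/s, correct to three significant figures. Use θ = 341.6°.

ω = 5.592 rad/s (from 0.89 rev/s).
Crank pin A relative to C: A = (d + r cosθ, r sinθ); lever angle φ = atan2(r sinθ, d + r cosθ).
Differentiating tanφ: φ̇ = rω(d cosθ + r)/(d² + r² + 2dr cosθ).
d² + r² + 2dr cosθ = |CA|² = 0.0948573 m²;  d cosθ + r = +0.30074 m.
|ω_lever| = |0.1011·5.592·+0.30074| / 0.0948573 = 1.7924 rad/s.

1.79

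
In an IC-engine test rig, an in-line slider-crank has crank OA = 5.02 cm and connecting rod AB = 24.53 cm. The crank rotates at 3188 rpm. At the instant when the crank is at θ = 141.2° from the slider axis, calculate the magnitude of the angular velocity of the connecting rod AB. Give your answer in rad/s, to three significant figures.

ω = 333.8 rad/s (converted from 3188 rpm).
The rod makes angle φ with the slider axis where L sinφ = r sinθ; differentiating, L cosφ·φ̇ = r ω cosθ.
L cosφ = √(L² − r² sin²θ) = 0.24327 m.
|ω_rod| = r ω |cosθ| / √(L² − r² sin²θ) = 0.0502·333.8·0.77934/0.24327 = 53.688 rad/s.

53.7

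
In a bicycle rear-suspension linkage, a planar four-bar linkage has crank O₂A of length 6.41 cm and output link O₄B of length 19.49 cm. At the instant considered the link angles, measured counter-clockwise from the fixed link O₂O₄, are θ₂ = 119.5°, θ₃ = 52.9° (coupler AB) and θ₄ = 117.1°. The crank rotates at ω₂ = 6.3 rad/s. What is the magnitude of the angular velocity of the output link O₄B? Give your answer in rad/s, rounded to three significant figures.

2.11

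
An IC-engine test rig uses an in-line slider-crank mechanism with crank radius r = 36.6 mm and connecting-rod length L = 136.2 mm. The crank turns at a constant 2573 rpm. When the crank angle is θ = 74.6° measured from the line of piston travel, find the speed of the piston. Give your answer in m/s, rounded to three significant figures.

ω = 2π·2573/60 = 269.4 rad/s
For an in-line slider-crank, x = r cosθ + √(L² − r² sin²θ), so v = −rω sinθ·[1 + r cosθ/√(L² − r² sin²θ)].
With r = 0.0366 m, L = 0.1362 m, θ = 74.6°: √(L² − r² sin²θ) = 0.13155 m.
v = −0.0366·269.4·0.96410·[1 + 0.0366·0.26556/0.13155] = -10.21 m/s.
|v| = 10.21 m/s.

10.2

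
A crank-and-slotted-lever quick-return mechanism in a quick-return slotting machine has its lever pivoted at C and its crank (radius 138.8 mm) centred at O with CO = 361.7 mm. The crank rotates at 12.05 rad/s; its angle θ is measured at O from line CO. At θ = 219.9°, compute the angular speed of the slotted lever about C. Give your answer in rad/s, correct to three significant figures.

ω = 12.05 rad/s
Crank pin A relative to C: A = (d + r cosθ, r sinθ); lever angle φ = atan2(r sinθ, d + r cosθ).
Differentiating tanφ: φ̇ = rω(d cosθ + r)/(d² + r² + 2dr cosθ).
d² + r² + 2dr cosθ = |CA|² = 0.0730629 m²;  d cosθ + r = -0.13868 m.
|ω_lever| = |0.1388·12.05·-0.13868| / 0.0730629 = 3.1747 rad/s.

3.17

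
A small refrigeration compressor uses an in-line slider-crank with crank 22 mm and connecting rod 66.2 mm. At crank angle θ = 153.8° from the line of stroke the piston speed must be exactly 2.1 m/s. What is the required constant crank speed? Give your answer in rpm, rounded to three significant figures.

2960

For an in-line slider-crank, |v_piston| = rω|sinθ|·[1 + r cosθ/√(L² − r² sin²θ)].
With r = 0.022 m, L = 0.0662 m, θ = 153.8°: the bracketed kinematic factor |dx/dθ| = 0.0067852 m.
ω = v/|dx/dθ| = 2.1/0.0067852 = 309.5 rad/s.
N = 60ω/(2π) = 2955.5 rpm.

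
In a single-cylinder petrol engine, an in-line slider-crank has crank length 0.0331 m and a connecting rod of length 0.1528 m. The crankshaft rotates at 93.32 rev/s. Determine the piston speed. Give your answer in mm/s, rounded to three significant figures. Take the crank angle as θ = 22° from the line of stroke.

8740

ω = 2π·93.3 = 586.3 rad/s
For an in-line slider-crank, x = r cosθ + √(L² − r² sin²θ), so v = −rω sinθ·[1 + r cosθ/√(L² − r² sin²θ)].
With r = 0.0331 m, L = 0.1528 m, θ = 22°: √(L² − r² sin²θ) = 0.1523 m.
v = −0.0331·586.3·0.37461·[1 + 0.0331·0.92718/0.1523] = -8.7355 m/s.
|v| = 8.7355 m/s = 8735.5 mm/s.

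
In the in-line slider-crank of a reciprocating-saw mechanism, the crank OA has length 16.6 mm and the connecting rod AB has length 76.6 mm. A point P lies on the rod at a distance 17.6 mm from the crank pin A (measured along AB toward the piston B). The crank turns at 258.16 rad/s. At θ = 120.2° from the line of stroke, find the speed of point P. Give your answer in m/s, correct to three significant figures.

3.97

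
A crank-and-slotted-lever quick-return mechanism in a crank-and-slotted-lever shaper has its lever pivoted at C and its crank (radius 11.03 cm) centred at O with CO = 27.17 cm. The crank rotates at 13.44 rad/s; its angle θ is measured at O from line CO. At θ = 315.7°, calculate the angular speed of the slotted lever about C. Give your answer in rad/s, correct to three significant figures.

ω = 13.44 rad/s
Crank pin A relative to C: A = (d + r cosθ, r sinθ); lever angle φ = atan2(r sinθ, d + r cosθ).
Differentiating tanφ: φ̇ = rω(d cosθ + r)/(d² + r² + 2dr cosθ).
d² + r² + 2dr cosθ = |CA|² = 0.128883 m²;  d cosθ + r = +0.30475 m.
|ω_lever| = |0.1103·13.44·+0.30475| / 0.128883 = 3.5053 rad/s.

3.51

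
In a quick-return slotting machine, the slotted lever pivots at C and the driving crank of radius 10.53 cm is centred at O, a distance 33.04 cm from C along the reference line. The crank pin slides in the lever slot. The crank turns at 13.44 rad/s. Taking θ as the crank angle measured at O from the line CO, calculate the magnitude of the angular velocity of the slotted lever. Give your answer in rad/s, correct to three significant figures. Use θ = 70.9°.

2.11

ω = 13.44 rad/s
Crank pin A relative to C: A = (d + r cosθ, r sinθ); lever angle φ = atan2(r sinθ, d + r cosθ).
Differentiating tanφ: φ̇ = rω(d cosθ + r)/(d² + r² + 2dr cosθ).
d² + r² + 2dr cosθ = |CA|² = 0.143021 m²;  d cosθ + r = +0.21341 m.
|ω_lever| = |0.1053·13.44·+0.21341| / 0.143021 = 2.1118 rad/s.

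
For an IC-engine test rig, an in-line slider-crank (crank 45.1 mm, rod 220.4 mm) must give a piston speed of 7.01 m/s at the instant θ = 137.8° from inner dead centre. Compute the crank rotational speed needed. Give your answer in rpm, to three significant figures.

For an in-line slider-crank, |v_piston| = rω|sinθ|·[1 + r cosθ/√(L² − r² sin²θ)].
With r = 0.0451 m, L = 0.2204 m, θ = 137.8°: the bracketed kinematic factor |dx/dθ| = 0.025658 m.
ω = v/|dx/dθ| = 7.01/0.025658 = 273.21 rad/s.
N = 60ω/(2π) = 2608.9 rpm.

2610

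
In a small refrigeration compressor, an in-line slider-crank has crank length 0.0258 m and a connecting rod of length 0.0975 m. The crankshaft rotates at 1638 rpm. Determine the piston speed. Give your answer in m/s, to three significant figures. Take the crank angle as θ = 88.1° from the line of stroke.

4.46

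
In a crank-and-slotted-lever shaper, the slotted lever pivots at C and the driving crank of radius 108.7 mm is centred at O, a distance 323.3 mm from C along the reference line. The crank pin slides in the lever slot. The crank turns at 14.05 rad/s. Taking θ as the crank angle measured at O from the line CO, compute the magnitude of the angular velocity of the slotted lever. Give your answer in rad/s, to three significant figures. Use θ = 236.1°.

ω = 14.05 rad/s
Crank pin A relative to C: A = (d + r cosθ, r sinθ); lever angle φ = atan2(r sinθ, d + r cosθ).
Differentiating tanφ: φ̇ = rω(d cosθ + r)/(d² + r² + 2dr cosθ).
d² + r² + 2dr cosθ = |CA|² = 0.0771372 m²;  d cosθ + r = -0.071619 m.
|ω_lever| = |0.1087·14.05·-0.071619| / 0.0771372 = 1.418 rad/s.

1.42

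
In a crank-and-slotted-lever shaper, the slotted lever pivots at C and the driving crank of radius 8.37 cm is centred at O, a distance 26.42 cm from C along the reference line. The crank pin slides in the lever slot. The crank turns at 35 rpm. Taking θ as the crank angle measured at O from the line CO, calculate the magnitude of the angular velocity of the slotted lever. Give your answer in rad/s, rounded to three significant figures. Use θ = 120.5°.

0.284

ω = 3.665 rad/s (from 35 rpm).
Crank pin A relative to C: A = (d + r cosθ, r sinθ); lever angle φ = atan2(r sinθ, d + r cosθ).
Differentiating tanφ: φ̇ = rω(d cosθ + r)/(d² + r² + 2dr cosθ).
d² + r² + 2dr cosθ = |CA|² = 0.0543604 m²;  d cosθ + r = -0.050392 m.
|ω_lever| = |0.0837·3.665·-0.050392| / 0.0543604 = 0.28438 rad/s.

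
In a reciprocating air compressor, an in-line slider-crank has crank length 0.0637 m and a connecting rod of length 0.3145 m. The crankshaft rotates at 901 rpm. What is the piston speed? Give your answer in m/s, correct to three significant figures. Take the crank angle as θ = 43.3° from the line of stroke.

ω = 2π·901/60 = 94.35 rad/s
For an in-line slider-crank, x = r cosθ + √(L² − r² sin²θ), so v = −rω sinθ·[1 + r cosθ/√(L² − r² sin²θ)].
With r = 0.0637 m, L = 0.3145 m, θ = 43.3°: √(L² − r² sin²θ) = 0.31145 m.
v = −0.0637·94.35·0.68582·[1 + 0.0637·0.72777/0.31145] = -4.7355 m/s.
|v| = 4.7355 m/s.

4.74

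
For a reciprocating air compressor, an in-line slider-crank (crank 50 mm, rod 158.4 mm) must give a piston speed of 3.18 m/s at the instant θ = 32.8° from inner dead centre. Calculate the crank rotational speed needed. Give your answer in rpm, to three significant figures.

For an in-line slider-crank, |v_piston| = rω|sinθ|·[1 + r cosθ/√(L² − r² sin²θ)].
With r = 0.05 m, L = 0.1584 m, θ = 32.8°: the bracketed kinematic factor |dx/dθ| = 0.034379 m.
ω = v/|dx/dθ| = 3.18/0.034379 = 92.497 rad/s.
N = 60ω/(2π) = 883.28 rpm.

883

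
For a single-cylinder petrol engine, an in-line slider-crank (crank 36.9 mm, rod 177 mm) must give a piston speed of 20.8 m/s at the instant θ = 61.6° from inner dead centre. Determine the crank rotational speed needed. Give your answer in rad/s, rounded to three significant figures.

582

For an in-line slider-crank, |v_piston| = rω|sinθ|·[1 + r cosθ/√(L² − r² sin²θ)].
With r = 0.0369 m, L = 0.177 m, θ = 61.6°: the bracketed kinematic factor |dx/dθ| = 0.035733 m.
ω = v/|dx/dθ| = 20.8/0.035733 = 582.09 rad/s.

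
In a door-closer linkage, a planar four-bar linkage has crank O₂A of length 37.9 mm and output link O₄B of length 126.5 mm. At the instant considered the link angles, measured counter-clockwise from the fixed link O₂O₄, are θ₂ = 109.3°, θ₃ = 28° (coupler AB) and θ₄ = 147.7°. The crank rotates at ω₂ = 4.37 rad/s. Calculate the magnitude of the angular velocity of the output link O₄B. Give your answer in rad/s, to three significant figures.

ω₂ = 4.37 rad/s
Differentiating the loop-closure r₂e^{iθ₂}+r₃e^{iθ₃}=r₁+r₄e^{iθ₄} gives r₂ω₂e^{iθ₂}+r₃ω₃e^{iθ₃}=r₄ω₄e^{iθ₄}.
Eliminating the other unknown: ω₄ = r₂ω₂ sin(θ₂−θ₃) / [r₄ sin(θ₄−θ₃)].
Numerator sine = +0.98849; denominator sine = +0.86863.
Result = 0.0379·4.37·(+0.98849) / (0.1265·(+0.86863)) = +1.4899 rad/s; magnitude 1.4899 rad/s.

1.49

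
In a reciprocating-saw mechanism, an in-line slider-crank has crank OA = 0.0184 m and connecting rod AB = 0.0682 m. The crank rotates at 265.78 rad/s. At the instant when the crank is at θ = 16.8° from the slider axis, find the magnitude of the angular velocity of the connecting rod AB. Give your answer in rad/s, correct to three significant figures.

68.9

ω = 265.8 rad/s
The rod makes angle φ with the slider axis where L sinφ = r sinθ; differentiating, L cosφ·φ̇ = r ω cosθ.
L cosφ = √(L² − r² sin²θ) = 0.067992 m.
|ω_rod| = r ω |cosθ| / √(L² − r² sin²θ) = 0.0184·265.8·0.95732/0.067992 = 68.855 rad/s.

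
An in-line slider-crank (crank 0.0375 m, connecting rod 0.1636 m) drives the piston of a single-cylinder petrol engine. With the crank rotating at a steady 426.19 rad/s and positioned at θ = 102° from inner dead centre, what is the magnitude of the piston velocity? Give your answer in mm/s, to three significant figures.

14900

ω = 426.2 rad/s
For an in-line slider-crank, x = r cosθ + √(L² − r² sin²θ), so v = −rω sinθ·[1 + r cosθ/√(L² − r² sin²θ)].
With r = 0.0375 m, L = 0.1636 m, θ = 102°: √(L² − r² sin²θ) = 0.15943 m.
v = −0.0375·426.2·0.97815·[1 + 0.0375·-0.20791/0.15943] = -14.868 m/s.
|v| = 14.868 m/s = 14868 mm/s.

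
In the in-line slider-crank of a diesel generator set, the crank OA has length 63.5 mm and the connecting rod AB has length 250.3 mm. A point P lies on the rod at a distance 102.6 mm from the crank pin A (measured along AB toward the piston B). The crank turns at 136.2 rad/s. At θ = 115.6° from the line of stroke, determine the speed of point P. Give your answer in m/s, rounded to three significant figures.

ω = 136.2 rad/s.  Crank-pin speed |V_A| = rω = 8.6487 m/s, perpendicular to OA.
Rod angle: sinφ = −(r/L) sinθ ⇒ φ = -13.226°; ω_rod = −rω cosθ/√(L²−r²sin²θ) = +15.337 rad/s.
V_P = V_A + ω_rod × AP, with AP = 0.1026 m along the rod.
Components: V_Px = −rω sinθ − a·ω_rod·sinφ = -7.4397 m/s;  V_Py = rω cosθ + a·ω_rod·cosφ = -2.2052 m/s.
|V_P| = √(V_Px² + V_Py²) = 7.7596 m/s.

7.76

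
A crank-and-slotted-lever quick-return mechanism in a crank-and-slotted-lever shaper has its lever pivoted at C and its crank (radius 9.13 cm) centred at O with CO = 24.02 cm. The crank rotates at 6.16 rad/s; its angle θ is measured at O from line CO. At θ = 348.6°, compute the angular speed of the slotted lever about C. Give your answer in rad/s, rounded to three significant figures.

1.69

ω = 6.16 rad/s
Crank pin A relative to C: A = (d + r cosθ, r sinθ); lever angle φ = atan2(r sinθ, d + r cosθ).
Differentiating tanφ: φ̇ = rω(d cosθ + r)/(d² + r² + 2dr cosθ).
d² + r² + 2dr cosθ = |CA|² = 0.109027 m²;  d cosθ + r = +0.32676 m.
|ω_lever| = |0.0913·6.16·+0.32676| / 0.109027 = 1.6856 rad/s.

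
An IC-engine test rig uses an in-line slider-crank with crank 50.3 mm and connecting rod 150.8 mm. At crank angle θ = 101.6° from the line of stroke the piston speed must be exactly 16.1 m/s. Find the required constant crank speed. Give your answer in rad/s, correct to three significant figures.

352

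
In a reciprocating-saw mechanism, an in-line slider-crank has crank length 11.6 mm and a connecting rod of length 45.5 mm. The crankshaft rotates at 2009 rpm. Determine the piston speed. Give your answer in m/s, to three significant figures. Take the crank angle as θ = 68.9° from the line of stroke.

2.49

ω = 2π·2009/60 = 210.4 rad/s
For an in-line slider-crank, x = r cosθ + √(L² − r² sin²θ), so v = −rω sinθ·[1 + r cosθ/√(L² − r² sin²θ)].
With r = 0.0116 m, L = 0.0455 m, θ = 68.9°: √(L² − r² sin²θ) = 0.044194 m.
v = −0.0116·210.4·0.93295·[1 + 0.0116·0.36000/0.044194] = -2.4919 m/s.
|v| = 2.4919 m/s.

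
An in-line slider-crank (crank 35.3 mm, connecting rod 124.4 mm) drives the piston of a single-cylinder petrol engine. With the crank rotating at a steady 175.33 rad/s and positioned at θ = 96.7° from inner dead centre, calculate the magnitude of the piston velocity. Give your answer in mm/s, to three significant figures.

5930

ω = 175.3 rad/s
For an in-line slider-crank, x = r cosθ + √(L² − r² sin²θ), so v = −rω sinθ·[1 + r cosθ/√(L² − r² sin²θ)].
With r = 0.0353 m, L = 0.1244 m, θ = 96.7°: √(L² − r² sin²θ) = 0.11936 m.
v = −0.0353·175.3·0.99317·[1 + 0.0353·-0.11667/0.11936] = -5.9348 m/s.
|v| = 5.9348 m/s = 5934.8 mm/s.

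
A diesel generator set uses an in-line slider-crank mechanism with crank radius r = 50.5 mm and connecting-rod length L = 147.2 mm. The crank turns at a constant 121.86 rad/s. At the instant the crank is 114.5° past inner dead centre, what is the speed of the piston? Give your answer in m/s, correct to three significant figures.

ω = 121.9 rad/s
For an in-line slider-crank, x = r cosθ + √(L² − r² sin²θ), so v = −rω sinθ·[1 + r cosθ/√(L² − r² sin²θ)].
With r = 0.0505 m, L = 0.1472 m, θ = 114.5°: √(L² − r² sin²θ) = 0.13984 m.
v = −0.0505·121.9·0.90996·[1 + 0.0505·-0.41469/0.13984] = -4.7612 m/s.
|v| = 4.7612 m/s.

4.76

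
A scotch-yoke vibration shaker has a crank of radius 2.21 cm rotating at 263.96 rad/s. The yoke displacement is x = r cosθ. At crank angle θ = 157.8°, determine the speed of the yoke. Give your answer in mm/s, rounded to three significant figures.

ω = 264 rad/s
x = r cosθ ⇒ ẋ = −rω sinθ.
|v| = rω|sinθ| = 0.0221·264·|sin 157.8°| = 2.2041 m/s = 2204.1 mm/s.

2200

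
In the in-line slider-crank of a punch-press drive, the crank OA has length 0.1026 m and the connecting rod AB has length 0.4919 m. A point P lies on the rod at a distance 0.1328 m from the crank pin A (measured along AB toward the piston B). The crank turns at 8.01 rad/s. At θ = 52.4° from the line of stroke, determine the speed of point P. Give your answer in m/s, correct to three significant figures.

ω = 8.01 rad/s.  Crank-pin speed |V_A| = rω = 0.82183 m/s, perpendicular to OA.
Rod angle: sinφ = −(r/L) sinθ ⇒ φ = -9.512°; ω_rod = −rω cosθ/√(L²−r²sin²θ) = -1.0336 rad/s.
V_P = V_A + ω_rod × AP, with AP = 0.1328 m along the rod.
Components: V_Px = −rω sinθ − a·ω_rod·sinφ = -0.67381 m/s;  V_Py = rω cosθ + a·ω_rod·cosφ = +0.36606 m/s.
|V_P| = √(V_Px² + V_Py²) = 0.76682 m/s.

0.767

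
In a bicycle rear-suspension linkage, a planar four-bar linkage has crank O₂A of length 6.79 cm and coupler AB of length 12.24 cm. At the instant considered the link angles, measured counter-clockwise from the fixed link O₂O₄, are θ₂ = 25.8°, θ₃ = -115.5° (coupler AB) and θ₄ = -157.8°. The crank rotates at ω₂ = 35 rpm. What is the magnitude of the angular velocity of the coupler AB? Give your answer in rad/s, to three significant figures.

ω₂ = 3.665 rad/s (from 35 rpm).
Differentiating the loop-closure r₂e^{iθ₂}+r₃e^{iθ₃}=r₁+r₄e^{iθ₄} gives r₂ω₂e^{iθ₂}+r₃ω₃e^{iθ₃}=r₄ω₄e^{iθ₄}.
Eliminating the other unknown: ω₃ = r₂ω₂ sin(θ₄−θ₂) / [r₃ sin(θ₃−θ₄)].
Numerator sine = +0.06279; denominator sine = +0.67301.
Result = 0.0679·3.665·(+0.06279) / (0.1224·(+0.67301)) = +0.1897 rad/s; magnitude 0.1897 rad/s.

0.190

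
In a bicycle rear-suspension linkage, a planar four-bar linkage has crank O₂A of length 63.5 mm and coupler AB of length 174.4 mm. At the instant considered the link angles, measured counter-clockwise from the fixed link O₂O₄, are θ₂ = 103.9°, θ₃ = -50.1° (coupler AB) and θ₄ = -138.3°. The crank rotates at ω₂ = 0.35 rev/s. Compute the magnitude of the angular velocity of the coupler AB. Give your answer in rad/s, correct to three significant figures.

ω₂ = 2.199 rad/s (from 0.35 rev/s).
Differentiating the loop-closure r₂e^{iθ₂}+r₃e^{iθ₃}=r₁+r₄e^{iθ₄} gives r₂ω₂e^{iθ₂}+r₃ω₃e^{iθ₃}=r₄ω₄e^{iθ₄}.
Eliminating the other unknown: ω₃ = r₂ω₂ sin(θ₄−θ₂) / [r₃ sin(θ₃−θ₄)].
Numerator sine = +0.88458; denominator sine = +0.99951.
Result = 0.0635·2.199·(+0.88458) / (0.1744·(+0.99951)) = +0.70864 rad/s; magnitude 0.70864 rad/s.

0.709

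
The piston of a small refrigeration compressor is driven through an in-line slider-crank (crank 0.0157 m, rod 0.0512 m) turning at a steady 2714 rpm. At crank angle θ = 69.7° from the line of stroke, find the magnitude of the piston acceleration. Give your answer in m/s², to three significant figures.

136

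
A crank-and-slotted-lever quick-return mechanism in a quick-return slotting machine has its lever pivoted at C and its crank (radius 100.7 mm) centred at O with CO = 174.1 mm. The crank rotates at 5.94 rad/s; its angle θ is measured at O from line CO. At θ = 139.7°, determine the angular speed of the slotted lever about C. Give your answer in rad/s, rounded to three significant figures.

1.40

ω = 5.94 rad/s
Crank pin A relative to C: A = (d + r cosθ, r sinθ); lever angle φ = atan2(r sinθ, d + r cosθ).
Differentiating tanφ: φ̇ = rω(d cosθ + r)/(d² + r² + 2dr cosθ).
d² + r² + 2dr cosθ = |CA|² = 0.0137093 m²;  d cosθ + r = -0.032081 m.
|ω_lever| = |0.1007·5.94·-0.032081| / 0.0137093 = 1.3997 rad/s.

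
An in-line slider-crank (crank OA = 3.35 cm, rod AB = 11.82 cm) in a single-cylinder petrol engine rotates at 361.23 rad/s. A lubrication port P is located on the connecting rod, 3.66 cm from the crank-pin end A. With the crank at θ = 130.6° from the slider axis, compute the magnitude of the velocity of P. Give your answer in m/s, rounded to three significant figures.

ω = 361.2 rad/s.  Crank-pin speed |V_A| = rω = 12.101 m/s, perpendicular to OA.
Rod angle: sinφ = −(r/L) sinθ ⇒ φ = -12.427°; ω_rod = −rω cosθ/√(L²−r²sin²θ) = +68.224 rad/s.
V_P = V_A + ω_rod × AP, with AP = 0.0366 m along the rod.
Components: V_Px = −rω sinθ − a·ω_rod·sinφ = -8.6508 m/s;  V_Py = rω cosθ + a·ω_rod·cosφ = -5.4367 m/s.
|V_P| = √(V_Px² + V_Py²) = 10.217 m/s.

10.2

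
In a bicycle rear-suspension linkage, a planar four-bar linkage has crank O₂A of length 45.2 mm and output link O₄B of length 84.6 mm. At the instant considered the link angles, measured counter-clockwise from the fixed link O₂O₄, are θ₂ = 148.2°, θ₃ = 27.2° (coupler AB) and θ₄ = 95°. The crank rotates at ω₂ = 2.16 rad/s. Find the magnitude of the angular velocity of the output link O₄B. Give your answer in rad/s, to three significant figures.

ω₂ = 2.16 rad/s
Differentiating the loop-closure r₂e^{iθ₂}+r₃e^{iθ₃}=r₁+r₄e^{iθ₄} gives r₂ω₂e^{iθ₂}+r₃ω₃e^{iθ₃}=r₄ω₄e^{iθ₄}.
Eliminating the other unknown: ω₄ = r₂ω₂ sin(θ₂−θ₃) / [r₄ sin(θ₄−θ₃)].
Numerator sine = +0.85717; denominator sine = +0.92587.
Result = 0.0452·2.16·(+0.85717) / (0.0846·(+0.92587)) = +1.0684 rad/s; magnitude 1.0684 rad/s.

1.07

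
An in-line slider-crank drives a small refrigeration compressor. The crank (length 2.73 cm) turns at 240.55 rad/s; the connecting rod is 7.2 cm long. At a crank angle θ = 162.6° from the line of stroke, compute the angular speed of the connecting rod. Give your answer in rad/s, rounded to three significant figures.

ω = 240.6 rad/s
The rod makes angle φ with the slider axis where L sinφ = r sinθ; differentiating, L cosφ·φ̇ = r ω cosθ.
L cosφ = √(L² − r² sin²θ) = 0.071536 m.
|ω_rod| = r ω |cosθ| / √(L² − r² sin²θ) = 0.0273·240.6·0.95424/0.071536 = 87.6 rad/s.

87.6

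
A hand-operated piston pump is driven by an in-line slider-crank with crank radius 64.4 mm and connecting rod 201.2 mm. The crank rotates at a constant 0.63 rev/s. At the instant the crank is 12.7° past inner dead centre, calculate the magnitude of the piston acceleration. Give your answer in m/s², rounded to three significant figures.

1.28

ω = 2π·0.63 = 3.958 rad/s
x(θ) = r cosθ + √(L² − r² sin²θ); with ω constant, a = ω²·d²x/dθ².
d²x/dθ² = −r cosθ − r²(cos2θ)/√u − r⁴ sin²2θ/(4u^{3/2}),  u = L² − r² sin²θ = 0.040281 m².
Substituting r = 0.0644 m, L = 0.2012 m, θ = 12.7°: d²x/dθ² = -0.081589 m.
a = ω²·d²x/dθ² = (3.958)²·(-0.081589) = -1.2784 m/s²;  |a| = 1.2784 m/s².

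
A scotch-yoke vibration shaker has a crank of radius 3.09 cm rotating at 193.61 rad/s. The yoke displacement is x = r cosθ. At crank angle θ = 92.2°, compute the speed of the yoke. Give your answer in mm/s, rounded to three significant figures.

5980

ω = 193.6 rad/s
x = r cosθ ⇒ ẋ = −rω sinθ.
|v| = rω|sinθ| = 0.0309·193.6·|sin 92.2°| = 5.9781 m/s = 5978.1 mm/s.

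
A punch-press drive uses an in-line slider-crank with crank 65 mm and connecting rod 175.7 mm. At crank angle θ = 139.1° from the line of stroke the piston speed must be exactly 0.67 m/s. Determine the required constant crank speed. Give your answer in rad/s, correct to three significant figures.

22.1

For an in-line slider-crank, |v_piston| = rω|sinθ|·[1 + r cosθ/√(L² − r² sin²θ)].
With r = 0.065 m, L = 0.1757 m, θ = 139.1°: the bracketed kinematic factor |dx/dθ| = 0.030292 m.
ω = v/|dx/dθ| = 0.67/0.030292 = 22.118 rad/s.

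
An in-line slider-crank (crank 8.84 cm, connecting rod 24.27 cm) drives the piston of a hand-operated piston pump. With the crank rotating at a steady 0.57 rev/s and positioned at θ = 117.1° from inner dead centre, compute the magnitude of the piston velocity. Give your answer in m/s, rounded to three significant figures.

0.232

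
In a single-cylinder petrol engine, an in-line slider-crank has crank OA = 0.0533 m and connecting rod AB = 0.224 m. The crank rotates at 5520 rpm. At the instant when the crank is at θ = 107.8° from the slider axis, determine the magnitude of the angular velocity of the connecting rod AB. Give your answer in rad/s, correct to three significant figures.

ω = 578.1 rad/s (converted from 5520 rpm).
The rod makes angle φ with the slider axis where L sinφ = r sinθ; differentiating, L cosφ·φ̇ = r ω cosθ.
L cosφ = √(L² − r² sin²θ) = 0.21818 m.
|ω_rod| = r ω |cosθ| / √(L² − r² sin²θ) = 0.0533·578.1·0.30570/0.21818 = 43.17 rad/s.

43.2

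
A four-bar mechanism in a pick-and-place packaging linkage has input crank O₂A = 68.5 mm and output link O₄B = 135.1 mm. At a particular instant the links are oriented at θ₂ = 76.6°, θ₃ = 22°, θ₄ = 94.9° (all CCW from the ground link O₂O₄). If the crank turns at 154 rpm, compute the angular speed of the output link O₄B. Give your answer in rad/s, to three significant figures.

ω₂ = 16.13 rad/s (from 154 rpm).
Differentiating the loop-closure r₂e^{iθ₂}+r₃e^{iθ₃}=r₁+r₄e^{iθ₄} gives r₂ω₂e^{iθ₂}+r₃ω₃e^{iθ₃}=r₄ω₄e^{iθ₄}.
Eliminating the other unknown: ω₄ = r₂ω₂ sin(θ₂−θ₃) / [r₄ sin(θ₄−θ₃)].
Numerator sine = +0.81513; denominator sine = +0.95579.
Result = 0.0685·16.13·(+0.81513) / (0.1351·(+0.95579)) = +6.9734 rad/s; magnitude 6.9734 rad/s.

6.97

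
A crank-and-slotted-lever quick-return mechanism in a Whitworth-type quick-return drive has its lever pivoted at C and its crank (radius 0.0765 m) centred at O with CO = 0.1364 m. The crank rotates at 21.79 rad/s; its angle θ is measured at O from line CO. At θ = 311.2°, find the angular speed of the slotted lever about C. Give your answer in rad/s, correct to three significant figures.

ω = 21.79 rad/s
Crank pin A relative to C: A = (d + r cosθ, r sinθ); lever angle φ = atan2(r sinθ, d + r cosθ).
Differentiating tanφ: φ̇ = rω(d cosθ + r)/(d² + r² + 2dr cosθ).
d² + r² + 2dr cosθ = |CA|² = 0.0382035 m²;  d cosθ + r = +0.16635 m.
|ω_lever| = |0.0765·21.79·+0.16635| / 0.0382035 = 7.2581 rad/s.

7.26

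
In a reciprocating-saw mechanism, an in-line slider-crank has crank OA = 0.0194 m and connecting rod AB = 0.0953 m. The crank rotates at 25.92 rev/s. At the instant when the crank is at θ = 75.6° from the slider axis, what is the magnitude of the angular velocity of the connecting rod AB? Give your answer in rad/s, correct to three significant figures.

8.41

ω = 162.9 rad/s (converted from 25.92 rev/s).
The rod makes angle φ with the slider axis where L sinφ = r sinθ; differentiating, L cosφ·φ̇ = r ω cosθ.
L cosφ = √(L² − r² sin²θ) = 0.093429 m.
|ω_rod| = r ω |cosθ| / √(L² − r² sin²θ) = 0.0194·162.9·0.24869/0.093429 = 8.4099 rad/s.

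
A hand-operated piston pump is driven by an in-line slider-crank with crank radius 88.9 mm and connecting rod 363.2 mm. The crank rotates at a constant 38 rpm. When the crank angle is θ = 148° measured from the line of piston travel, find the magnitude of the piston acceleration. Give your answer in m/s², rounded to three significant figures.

1.04

ω = 2π·38/60 = 3.979 rad/s
x(θ) = r cosθ + √(L² − r² sin²θ); with ω constant, a = ω²·d²x/dθ².
d²x/dθ² = −r cosθ − r²(cos2θ)/√u − r⁴ sin²2θ/(4u^{3/2}),  u = L² − r² sin²θ = 0.129695 m².
Substituting r = 0.0889 m, L = 0.3632 m, θ = 148°: d²x/dθ² = +0.065501 m.
a = ω²·d²x/dθ² = (3.979)²·(+0.065501) = +1.0372 m/s²;  |a| = 1.0372 m/s².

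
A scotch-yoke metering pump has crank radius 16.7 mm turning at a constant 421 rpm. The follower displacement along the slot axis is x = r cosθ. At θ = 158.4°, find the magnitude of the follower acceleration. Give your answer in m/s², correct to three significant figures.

30.2

ω = 44.09 rad/s (from 421 rpm).
x = r cosθ ⇒ ẍ = −rω² cosθ (ω constant).
|a| = rω²|cosθ| = 0.0167·(44.09)²·|cos 158.4°| = 30.18 m/s².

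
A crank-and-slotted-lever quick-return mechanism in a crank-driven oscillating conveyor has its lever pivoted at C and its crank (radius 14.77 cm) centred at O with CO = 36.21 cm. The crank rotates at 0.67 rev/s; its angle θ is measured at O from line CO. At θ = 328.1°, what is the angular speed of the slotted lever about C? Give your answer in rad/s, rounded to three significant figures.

1.16

ω = 4.21 rad/s (from 0.67 rev/s).
Crank pin A relative to C: A = (d + r cosθ, r sinθ); lever angle φ = atan2(r sinθ, d + r cosθ).
Differentiating tanφ: φ̇ = rω(d cosθ + r)/(d² + r² + 2dr cosθ).
d² + r² + 2dr cosθ = |CA|² = 0.243741 m²;  d cosθ + r = +0.45511 m.
|ω_lever| = |0.1477·4.21·+0.45511| / 0.243741 = 1.161 rad/s.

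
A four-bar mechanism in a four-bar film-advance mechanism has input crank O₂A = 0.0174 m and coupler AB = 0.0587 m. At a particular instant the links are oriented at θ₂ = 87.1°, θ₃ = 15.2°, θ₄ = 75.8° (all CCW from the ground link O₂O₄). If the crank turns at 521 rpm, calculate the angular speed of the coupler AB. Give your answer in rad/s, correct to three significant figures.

ω₂ = 54.56 rad/s (from 521 rpm).
Differentiating the loop-closure r₂e^{iθ₂}+r₃e^{iθ₃}=r₁+r₄e^{iθ₄} gives r₂ω₂e^{iθ₂}+r₃ω₃e^{iθ₃}=r₄ω₄e^{iθ₄}.
Eliminating the other unknown: ω₃ = r₂ω₂ sin(θ₄−θ₂) / [r₃ sin(θ₃−θ₄)].
Numerator sine = -0.19595; denominator sine = -0.87121.
Result = 0.0174·54.56·(-0.19595) / (0.0587·(-0.87121)) = +3.6374 rad/s; magnitude 3.6374 rad/s.

3.64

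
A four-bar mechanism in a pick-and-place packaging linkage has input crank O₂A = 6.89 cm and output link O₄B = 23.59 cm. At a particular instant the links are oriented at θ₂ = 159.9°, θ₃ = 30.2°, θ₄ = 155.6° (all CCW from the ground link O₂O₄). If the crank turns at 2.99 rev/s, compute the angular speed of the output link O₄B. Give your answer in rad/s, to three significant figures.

5.18

ω₂ = 18.79 rad/s (from 2.99 rev/s).
Differentiating the loop-closure r₂e^{iθ₂}+r₃e^{iθ₃}=r₁+r₄e^{iθ₄} gives r₂ω₂e^{iθ₂}+r₃ω₃e^{iθ₃}=r₄ω₄e^{iθ₄}.
Eliminating the other unknown: ω₄ = r₂ω₂ sin(θ₂−θ₃) / [r₄ sin(θ₄−θ₃)].
Numerator sine = +0.76940; denominator sine = +0.81513.
Result = 0.0689·18.79·(+0.76940) / (0.2359·(+0.81513)) = +5.1793 rad/s; magnitude 5.1793 rad/s.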